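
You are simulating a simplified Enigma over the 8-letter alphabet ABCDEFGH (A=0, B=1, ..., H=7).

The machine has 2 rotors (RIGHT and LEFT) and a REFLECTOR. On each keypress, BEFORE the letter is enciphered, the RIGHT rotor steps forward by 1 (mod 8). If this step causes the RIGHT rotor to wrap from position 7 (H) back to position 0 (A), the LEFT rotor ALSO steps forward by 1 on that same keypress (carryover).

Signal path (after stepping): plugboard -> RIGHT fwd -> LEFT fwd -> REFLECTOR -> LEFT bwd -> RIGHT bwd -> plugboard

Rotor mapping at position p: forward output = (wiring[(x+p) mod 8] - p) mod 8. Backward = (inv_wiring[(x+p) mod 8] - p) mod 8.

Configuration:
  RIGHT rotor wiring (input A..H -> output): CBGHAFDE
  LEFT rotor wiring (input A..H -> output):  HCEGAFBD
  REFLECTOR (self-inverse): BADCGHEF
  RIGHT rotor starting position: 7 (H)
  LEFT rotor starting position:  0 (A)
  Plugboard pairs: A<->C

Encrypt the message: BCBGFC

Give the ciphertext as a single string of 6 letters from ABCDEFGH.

Char 1 ('B'): step: R->0, L->1 (L advanced); B->plug->B->R->B->L->D->refl->C->L'->G->R'->C->plug->A
Char 2 ('C'): step: R->1, L=1; C->plug->A->R->A->L->B->refl->A->L'->F->R'->B->plug->B
Char 3 ('B'): step: R->2, L=1; B->plug->B->R->F->L->A->refl->B->L'->A->R'->G->plug->G
Char 4 ('G'): step: R->3, L=1; G->plug->G->R->G->L->C->refl->D->L'->B->R'->E->plug->E
Char 5 ('F'): step: R->4, L=1; F->plug->F->R->F->L->A->refl->B->L'->A->R'->D->plug->D
Char 6 ('C'): step: R->5, L=1; C->plug->A->R->A->L->B->refl->A->L'->F->R'->D->plug->D

Answer: ABGEDD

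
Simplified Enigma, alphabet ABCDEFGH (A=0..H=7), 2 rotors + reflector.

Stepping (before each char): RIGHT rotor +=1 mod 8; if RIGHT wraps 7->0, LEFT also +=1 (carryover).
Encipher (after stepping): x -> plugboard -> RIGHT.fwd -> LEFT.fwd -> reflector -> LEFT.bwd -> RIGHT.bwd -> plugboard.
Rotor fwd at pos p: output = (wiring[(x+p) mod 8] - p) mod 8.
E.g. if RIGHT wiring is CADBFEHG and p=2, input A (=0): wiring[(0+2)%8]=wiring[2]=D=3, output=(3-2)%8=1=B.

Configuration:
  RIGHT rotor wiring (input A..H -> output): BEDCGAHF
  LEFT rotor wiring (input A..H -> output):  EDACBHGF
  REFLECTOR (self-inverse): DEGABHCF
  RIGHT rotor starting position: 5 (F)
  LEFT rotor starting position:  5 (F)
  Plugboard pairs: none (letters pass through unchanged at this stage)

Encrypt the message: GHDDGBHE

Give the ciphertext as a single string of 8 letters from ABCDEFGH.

Char 1 ('G'): step: R->6, L=5; G->plug->G->R->A->L->C->refl->G->L'->E->R'->F->plug->F
Char 2 ('H'): step: R->7, L=5; H->plug->H->R->A->L->C->refl->G->L'->E->R'->D->plug->D
Char 3 ('D'): step: R->0, L->6 (L advanced); D->plug->D->R->C->L->G->refl->C->L'->E->R'->B->plug->B
Char 4 ('D'): step: R->1, L=6; D->plug->D->R->F->L->E->refl->B->L'->H->R'->E->plug->E
Char 5 ('G'): step: R->2, L=6; G->plug->G->R->H->L->B->refl->E->L'->F->R'->E->plug->E
Char 6 ('B'): step: R->3, L=6; B->plug->B->R->D->L->F->refl->H->L'->B->R'->G->plug->G
Char 7 ('H'): step: R->4, L=6; H->plug->H->R->G->L->D->refl->A->L'->A->R'->F->plug->F
Char 8 ('E'): step: R->5, L=6; E->plug->E->R->H->L->B->refl->E->L'->F->R'->G->plug->G

Answer: FDBEEGFG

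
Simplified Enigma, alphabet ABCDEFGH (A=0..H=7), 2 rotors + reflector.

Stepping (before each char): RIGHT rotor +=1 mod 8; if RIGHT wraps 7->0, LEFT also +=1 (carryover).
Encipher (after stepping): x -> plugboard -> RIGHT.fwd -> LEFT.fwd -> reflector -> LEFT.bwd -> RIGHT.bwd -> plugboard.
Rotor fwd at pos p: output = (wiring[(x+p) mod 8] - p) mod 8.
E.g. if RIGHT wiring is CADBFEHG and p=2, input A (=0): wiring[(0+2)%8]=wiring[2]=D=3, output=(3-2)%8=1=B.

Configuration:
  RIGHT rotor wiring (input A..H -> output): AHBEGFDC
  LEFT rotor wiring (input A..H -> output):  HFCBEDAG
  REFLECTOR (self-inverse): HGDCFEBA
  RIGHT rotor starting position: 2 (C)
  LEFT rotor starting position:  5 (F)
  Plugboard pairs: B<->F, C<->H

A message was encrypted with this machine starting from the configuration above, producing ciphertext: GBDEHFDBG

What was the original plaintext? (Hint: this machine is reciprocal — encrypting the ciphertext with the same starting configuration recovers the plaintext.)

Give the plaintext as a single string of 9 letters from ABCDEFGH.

Answer: EFCDDDFCE

Derivation:
Char 1 ('G'): step: R->3, L=5; G->plug->G->R->E->L->A->refl->H->L'->H->R'->E->plug->E
Char 2 ('B'): step: R->4, L=5; B->plug->F->R->D->L->C->refl->D->L'->B->R'->B->plug->F
Char 3 ('D'): step: R->5, L=5; D->plug->D->R->D->L->C->refl->D->L'->B->R'->H->plug->C
Char 4 ('E'): step: R->6, L=5; E->plug->E->R->D->L->C->refl->D->L'->B->R'->D->plug->D
Char 5 ('H'): step: R->7, L=5; H->plug->C->R->A->L->G->refl->B->L'->C->R'->D->plug->D
Char 6 ('F'): step: R->0, L->6 (L advanced); F->plug->B->R->H->L->F->refl->E->L'->E->R'->D->plug->D
Char 7 ('D'): step: R->1, L=6; D->plug->D->R->F->L->D->refl->C->L'->A->R'->B->plug->F
Char 8 ('B'): step: R->2, L=6; B->plug->F->R->A->L->C->refl->D->L'->F->R'->H->plug->C
Char 9 ('G'): step: R->3, L=6; G->plug->G->R->E->L->E->refl->F->L'->H->R'->E->plug->E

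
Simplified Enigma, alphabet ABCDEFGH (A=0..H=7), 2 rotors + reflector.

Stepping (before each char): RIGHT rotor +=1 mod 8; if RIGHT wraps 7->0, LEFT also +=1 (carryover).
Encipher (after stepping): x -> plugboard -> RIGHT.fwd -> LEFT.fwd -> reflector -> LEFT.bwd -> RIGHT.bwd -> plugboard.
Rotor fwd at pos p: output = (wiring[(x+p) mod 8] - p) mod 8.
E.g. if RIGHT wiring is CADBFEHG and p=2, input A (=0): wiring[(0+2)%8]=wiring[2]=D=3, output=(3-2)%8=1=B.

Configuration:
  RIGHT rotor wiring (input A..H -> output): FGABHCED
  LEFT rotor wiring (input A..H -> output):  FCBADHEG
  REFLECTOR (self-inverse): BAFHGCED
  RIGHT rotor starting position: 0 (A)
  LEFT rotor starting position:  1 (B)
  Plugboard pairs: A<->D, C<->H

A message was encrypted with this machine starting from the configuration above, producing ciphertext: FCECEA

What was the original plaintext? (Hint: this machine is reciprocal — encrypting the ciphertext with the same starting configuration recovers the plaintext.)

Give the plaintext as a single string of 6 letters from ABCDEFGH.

Answer: ABAFAG

Derivation:
Char 1 ('F'): step: R->1, L=1; F->plug->F->R->D->L->C->refl->F->L'->G->R'->D->plug->A
Char 2 ('C'): step: R->2, L=1; C->plug->H->R->E->L->G->refl->E->L'->H->R'->B->plug->B
Char 3 ('E'): step: R->3, L=1; E->plug->E->R->A->L->B->refl->A->L'->B->R'->D->plug->A
Char 4 ('C'): step: R->4, L=1; C->plug->H->R->F->L->D->refl->H->L'->C->R'->F->plug->F
Char 5 ('E'): step: R->5, L=1; E->plug->E->R->B->L->A->refl->B->L'->A->R'->D->plug->A
Char 6 ('A'): step: R->6, L=1; A->plug->D->R->A->L->B->refl->A->L'->B->R'->G->plug->G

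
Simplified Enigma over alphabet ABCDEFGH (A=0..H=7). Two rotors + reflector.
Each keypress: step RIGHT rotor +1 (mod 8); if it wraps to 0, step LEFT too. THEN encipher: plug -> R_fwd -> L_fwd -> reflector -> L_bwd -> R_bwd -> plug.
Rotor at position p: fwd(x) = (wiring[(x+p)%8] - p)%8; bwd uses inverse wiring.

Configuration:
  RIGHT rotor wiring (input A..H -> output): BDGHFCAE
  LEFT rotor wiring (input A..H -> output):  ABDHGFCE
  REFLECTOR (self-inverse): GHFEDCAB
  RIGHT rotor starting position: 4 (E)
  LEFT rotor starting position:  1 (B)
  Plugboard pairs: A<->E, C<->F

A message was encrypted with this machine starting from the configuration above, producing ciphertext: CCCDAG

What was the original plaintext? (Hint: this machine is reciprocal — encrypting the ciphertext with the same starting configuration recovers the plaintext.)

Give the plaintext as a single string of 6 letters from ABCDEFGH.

Answer: BFFGBD

Derivation:
Char 1 ('C'): step: R->5, L=1; C->plug->F->R->B->L->C->refl->F->L'->D->R'->B->plug->B
Char 2 ('C'): step: R->6, L=1; C->plug->F->R->B->L->C->refl->F->L'->D->R'->C->plug->F
Char 3 ('C'): step: R->7, L=1; C->plug->F->R->G->L->D->refl->E->L'->E->R'->C->plug->F
Char 4 ('D'): step: R->0, L->2 (L advanced); D->plug->D->R->H->L->H->refl->B->L'->A->R'->G->plug->G
Char 5 ('A'): step: R->1, L=2; A->plug->E->R->B->L->F->refl->C->L'->F->R'->B->plug->B
Char 6 ('G'): step: R->2, L=2; G->plug->G->R->H->L->H->refl->B->L'->A->R'->D->plug->D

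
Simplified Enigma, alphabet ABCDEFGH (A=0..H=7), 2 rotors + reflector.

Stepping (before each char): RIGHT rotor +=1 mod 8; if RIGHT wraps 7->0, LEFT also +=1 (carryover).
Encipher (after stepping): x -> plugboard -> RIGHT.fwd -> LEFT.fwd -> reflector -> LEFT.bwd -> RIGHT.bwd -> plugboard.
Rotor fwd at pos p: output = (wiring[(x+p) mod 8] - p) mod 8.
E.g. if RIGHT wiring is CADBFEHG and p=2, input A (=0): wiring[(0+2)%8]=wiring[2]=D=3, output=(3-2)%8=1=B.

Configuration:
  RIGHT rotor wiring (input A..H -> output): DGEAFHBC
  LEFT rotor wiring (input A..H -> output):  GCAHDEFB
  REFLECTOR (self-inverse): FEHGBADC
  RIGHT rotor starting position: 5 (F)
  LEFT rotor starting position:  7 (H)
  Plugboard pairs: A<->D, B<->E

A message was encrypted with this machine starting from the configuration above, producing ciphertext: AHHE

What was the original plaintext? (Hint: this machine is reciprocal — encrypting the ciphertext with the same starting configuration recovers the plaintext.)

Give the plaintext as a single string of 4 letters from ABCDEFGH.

Char 1 ('A'): step: R->6, L=7; A->plug->D->R->A->L->C->refl->H->L'->B->R'->H->plug->H
Char 2 ('H'): step: R->7, L=7; H->plug->H->R->C->L->D->refl->G->L'->H->R'->C->plug->C
Char 3 ('H'): step: R->0, L->0 (L advanced); H->plug->H->R->C->L->A->refl->F->L'->G->R'->B->plug->E
Char 4 ('E'): step: R->1, L=0; E->plug->B->R->D->L->H->refl->C->L'->B->R'->G->plug->G

Answer: HCEG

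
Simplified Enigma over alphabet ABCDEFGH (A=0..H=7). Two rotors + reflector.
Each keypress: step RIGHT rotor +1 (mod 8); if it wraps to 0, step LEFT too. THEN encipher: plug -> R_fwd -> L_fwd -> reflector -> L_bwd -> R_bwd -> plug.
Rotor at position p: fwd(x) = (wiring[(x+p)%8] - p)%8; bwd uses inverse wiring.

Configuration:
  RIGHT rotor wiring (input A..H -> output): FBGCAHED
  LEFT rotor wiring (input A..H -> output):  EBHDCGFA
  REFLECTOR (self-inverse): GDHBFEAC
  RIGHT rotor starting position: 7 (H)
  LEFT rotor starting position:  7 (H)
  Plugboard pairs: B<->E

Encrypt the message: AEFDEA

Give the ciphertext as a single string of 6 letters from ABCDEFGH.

Answer: FDGHBB

Derivation:
Char 1 ('A'): step: R->0, L->0 (L advanced); A->plug->A->R->F->L->G->refl->A->L'->H->R'->F->plug->F
Char 2 ('E'): step: R->1, L=0; E->plug->B->R->F->L->G->refl->A->L'->H->R'->D->plug->D
Char 3 ('F'): step: R->2, L=0; F->plug->F->R->B->L->B->refl->D->L'->D->R'->G->plug->G
Char 4 ('D'): step: R->3, L=0; D->plug->D->R->B->L->B->refl->D->L'->D->R'->H->plug->H
Char 5 ('E'): step: R->4, L=0; E->plug->B->R->D->L->D->refl->B->L'->B->R'->E->plug->B
Char 6 ('A'): step: R->5, L=0; A->plug->A->R->C->L->H->refl->C->L'->E->R'->E->plug->B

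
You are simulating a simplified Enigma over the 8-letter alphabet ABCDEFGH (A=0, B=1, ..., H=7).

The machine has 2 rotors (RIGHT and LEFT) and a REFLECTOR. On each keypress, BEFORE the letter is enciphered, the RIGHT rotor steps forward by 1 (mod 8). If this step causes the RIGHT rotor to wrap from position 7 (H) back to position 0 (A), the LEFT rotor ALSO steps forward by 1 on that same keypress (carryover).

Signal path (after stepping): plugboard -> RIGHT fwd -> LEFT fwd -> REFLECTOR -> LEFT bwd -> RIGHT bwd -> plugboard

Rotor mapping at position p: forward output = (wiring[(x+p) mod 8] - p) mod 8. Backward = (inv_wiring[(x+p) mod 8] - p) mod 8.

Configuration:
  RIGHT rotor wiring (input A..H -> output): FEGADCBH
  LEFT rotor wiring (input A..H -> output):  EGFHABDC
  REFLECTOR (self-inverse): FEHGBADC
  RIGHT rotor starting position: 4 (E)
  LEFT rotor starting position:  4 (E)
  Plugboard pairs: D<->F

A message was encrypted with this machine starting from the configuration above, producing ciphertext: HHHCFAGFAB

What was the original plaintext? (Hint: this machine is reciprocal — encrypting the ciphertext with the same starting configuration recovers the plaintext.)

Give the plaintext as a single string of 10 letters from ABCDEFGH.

Answer: FBCEBFCBCC

Derivation:
Char 1 ('H'): step: R->5, L=4; H->plug->H->R->G->L->B->refl->E->L'->A->R'->D->plug->F
Char 2 ('H'): step: R->6, L=4; H->plug->H->R->E->L->A->refl->F->L'->B->R'->B->plug->B
Char 3 ('H'): step: R->7, L=4; H->plug->H->R->C->L->H->refl->C->L'->F->R'->C->plug->C
Char 4 ('C'): step: R->0, L->5 (L advanced); C->plug->C->R->G->L->C->refl->H->L'->D->R'->E->plug->E
Char 5 ('F'): step: R->1, L=5; F->plug->D->R->C->L->F->refl->A->L'->F->R'->B->plug->B
Char 6 ('A'): step: R->2, L=5; A->plug->A->R->E->L->B->refl->E->L'->A->R'->D->plug->F
Char 7 ('G'): step: R->3, L=5; G->plug->G->R->B->L->G->refl->D->L'->H->R'->C->plug->C
Char 8 ('F'): step: R->4, L=5; F->plug->D->R->D->L->H->refl->C->L'->G->R'->B->plug->B
Char 9 ('A'): step: R->5, L=5; A->plug->A->R->F->L->A->refl->F->L'->C->R'->C->plug->C
Char 10 ('B'): step: R->6, L=5; B->plug->B->R->B->L->G->refl->D->L'->H->R'->C->plug->C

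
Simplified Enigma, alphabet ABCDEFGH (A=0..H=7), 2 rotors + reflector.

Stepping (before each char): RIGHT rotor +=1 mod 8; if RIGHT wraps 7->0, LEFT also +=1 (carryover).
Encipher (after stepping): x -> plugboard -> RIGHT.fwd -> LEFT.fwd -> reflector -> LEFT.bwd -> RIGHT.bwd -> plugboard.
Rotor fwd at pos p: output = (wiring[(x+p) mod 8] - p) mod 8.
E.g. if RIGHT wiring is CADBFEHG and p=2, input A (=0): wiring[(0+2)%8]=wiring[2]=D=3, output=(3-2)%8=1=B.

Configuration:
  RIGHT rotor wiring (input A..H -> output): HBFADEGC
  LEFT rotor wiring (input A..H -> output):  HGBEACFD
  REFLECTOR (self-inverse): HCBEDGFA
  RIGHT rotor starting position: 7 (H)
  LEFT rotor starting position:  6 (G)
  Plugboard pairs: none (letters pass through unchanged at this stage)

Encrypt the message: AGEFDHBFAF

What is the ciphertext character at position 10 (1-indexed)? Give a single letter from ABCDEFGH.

Char 1 ('A'): step: R->0, L->7 (L advanced); A->plug->A->R->H->L->G->refl->F->L'->E->R'->F->plug->F
Char 2 ('G'): step: R->1, L=7; G->plug->G->R->B->L->A->refl->H->L'->C->R'->D->plug->D
Char 3 ('E'): step: R->2, L=7; E->plug->E->R->E->L->F->refl->G->L'->H->R'->H->plug->H
Char 4 ('F'): step: R->3, L=7; F->plug->F->R->E->L->F->refl->G->L'->H->R'->E->plug->E
Char 5 ('D'): step: R->4, L=7; D->plug->D->R->G->L->D->refl->E->L'->A->R'->B->plug->B
Char 6 ('H'): step: R->5, L=7; H->plug->H->R->G->L->D->refl->E->L'->A->R'->F->plug->F
Char 7 ('B'): step: R->6, L=7; B->plug->B->R->E->L->F->refl->G->L'->H->R'->E->plug->E
Char 8 ('F'): step: R->7, L=7; F->plug->F->R->E->L->F->refl->G->L'->H->R'->H->plug->H
Char 9 ('A'): step: R->0, L->0 (L advanced); A->plug->A->R->H->L->D->refl->E->L'->D->R'->E->plug->E
Char 10 ('F'): step: R->1, L=0; F->plug->F->R->F->L->C->refl->B->L'->C->R'->D->plug->D

D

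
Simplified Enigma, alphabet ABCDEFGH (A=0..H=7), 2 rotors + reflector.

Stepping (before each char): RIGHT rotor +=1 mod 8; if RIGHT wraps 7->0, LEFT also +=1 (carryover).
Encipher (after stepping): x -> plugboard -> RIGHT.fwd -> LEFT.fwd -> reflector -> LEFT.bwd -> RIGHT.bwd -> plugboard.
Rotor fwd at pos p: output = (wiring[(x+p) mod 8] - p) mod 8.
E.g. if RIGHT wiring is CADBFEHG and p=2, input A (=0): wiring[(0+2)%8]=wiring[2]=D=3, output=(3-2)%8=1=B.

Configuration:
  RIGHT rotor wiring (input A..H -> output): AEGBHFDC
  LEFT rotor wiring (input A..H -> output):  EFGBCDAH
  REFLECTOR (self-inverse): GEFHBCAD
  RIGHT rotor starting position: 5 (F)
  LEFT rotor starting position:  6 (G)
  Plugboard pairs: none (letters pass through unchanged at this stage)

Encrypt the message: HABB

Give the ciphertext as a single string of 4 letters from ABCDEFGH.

Answer: ECDA

Derivation:
Char 1 ('H'): step: R->6, L=6; H->plug->H->R->H->L->F->refl->C->L'->A->R'->E->plug->E
Char 2 ('A'): step: R->7, L=6; A->plug->A->R->D->L->H->refl->D->L'->F->R'->C->plug->C
Char 3 ('B'): step: R->0, L->7 (L advanced); B->plug->B->R->E->L->C->refl->F->L'->B->R'->D->plug->D
Char 4 ('B'): step: R->1, L=7; B->plug->B->R->F->L->D->refl->H->L'->D->R'->A->plug->A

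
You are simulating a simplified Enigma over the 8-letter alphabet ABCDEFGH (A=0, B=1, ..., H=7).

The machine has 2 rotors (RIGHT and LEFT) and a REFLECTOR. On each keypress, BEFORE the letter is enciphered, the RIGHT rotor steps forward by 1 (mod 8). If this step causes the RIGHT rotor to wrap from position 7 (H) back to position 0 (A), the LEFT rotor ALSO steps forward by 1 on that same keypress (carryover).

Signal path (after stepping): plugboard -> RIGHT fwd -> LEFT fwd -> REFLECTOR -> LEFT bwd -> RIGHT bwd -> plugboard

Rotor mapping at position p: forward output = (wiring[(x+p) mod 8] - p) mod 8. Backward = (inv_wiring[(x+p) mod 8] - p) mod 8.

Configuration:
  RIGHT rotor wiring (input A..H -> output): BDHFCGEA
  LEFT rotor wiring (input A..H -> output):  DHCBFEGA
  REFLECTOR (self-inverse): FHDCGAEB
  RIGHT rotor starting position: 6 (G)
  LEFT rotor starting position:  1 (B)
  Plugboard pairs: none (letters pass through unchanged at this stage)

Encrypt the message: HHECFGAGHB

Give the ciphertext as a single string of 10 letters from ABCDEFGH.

Answer: BCCGDBEDCA

Derivation:
Char 1 ('H'): step: R->7, L=1; H->plug->H->R->F->L->F->refl->A->L'->C->R'->B->plug->B
Char 2 ('H'): step: R->0, L->2 (L advanced); H->plug->H->R->A->L->A->refl->F->L'->H->R'->C->plug->C
Char 3 ('E'): step: R->1, L=2; E->plug->E->R->F->L->G->refl->E->L'->E->R'->C->plug->C
Char 4 ('C'): step: R->2, L=2; C->plug->C->R->A->L->A->refl->F->L'->H->R'->G->plug->G
Char 5 ('F'): step: R->3, L=2; F->plug->F->R->G->L->B->refl->H->L'->B->R'->D->plug->D
Char 6 ('G'): step: R->4, L=2; G->plug->G->R->D->L->C->refl->D->L'->C->R'->B->plug->B
Char 7 ('A'): step: R->5, L=2; A->plug->A->R->B->L->H->refl->B->L'->G->R'->E->plug->E
Char 8 ('G'): step: R->6, L=2; G->plug->G->R->E->L->E->refl->G->L'->F->R'->D->plug->D
Char 9 ('H'): step: R->7, L=2; H->plug->H->R->F->L->G->refl->E->L'->E->R'->C->plug->C
Char 10 ('B'): step: R->0, L->3 (L advanced); B->plug->B->R->D->L->D->refl->C->L'->B->R'->A->plug->A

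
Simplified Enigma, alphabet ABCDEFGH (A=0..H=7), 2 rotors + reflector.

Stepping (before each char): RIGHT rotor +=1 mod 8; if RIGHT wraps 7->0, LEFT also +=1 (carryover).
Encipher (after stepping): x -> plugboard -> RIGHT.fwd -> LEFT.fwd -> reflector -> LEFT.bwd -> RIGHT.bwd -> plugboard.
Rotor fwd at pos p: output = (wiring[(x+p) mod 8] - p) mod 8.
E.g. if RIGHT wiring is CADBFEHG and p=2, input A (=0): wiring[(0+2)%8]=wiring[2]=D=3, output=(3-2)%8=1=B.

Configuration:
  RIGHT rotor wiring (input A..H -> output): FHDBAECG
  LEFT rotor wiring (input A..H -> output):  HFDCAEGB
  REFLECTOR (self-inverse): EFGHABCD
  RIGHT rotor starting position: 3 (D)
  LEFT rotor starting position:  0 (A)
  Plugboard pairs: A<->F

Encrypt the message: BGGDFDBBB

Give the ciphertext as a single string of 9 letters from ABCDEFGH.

Answer: DBBGGAFAC

Derivation:
Char 1 ('B'): step: R->4, L=0; B->plug->B->R->A->L->H->refl->D->L'->C->R'->D->plug->D
Char 2 ('G'): step: R->5, L=0; G->plug->G->R->E->L->A->refl->E->L'->F->R'->B->plug->B
Char 3 ('G'): step: R->6, L=0; G->plug->G->R->C->L->D->refl->H->L'->A->R'->B->plug->B
Char 4 ('D'): step: R->7, L=0; D->plug->D->R->E->L->A->refl->E->L'->F->R'->G->plug->G
Char 5 ('F'): step: R->0, L->1 (L advanced); F->plug->A->R->F->L->F->refl->B->L'->C->R'->G->plug->G
Char 6 ('D'): step: R->1, L=1; D->plug->D->R->H->L->G->refl->C->L'->B->R'->F->plug->A
Char 7 ('B'): step: R->2, L=1; B->plug->B->R->H->L->G->refl->C->L'->B->R'->A->plug->F
Char 8 ('B'): step: R->3, L=1; B->plug->B->R->F->L->F->refl->B->L'->C->R'->F->plug->A
Char 9 ('B'): step: R->4, L=1; B->plug->B->R->A->L->E->refl->A->L'->G->R'->C->plug->C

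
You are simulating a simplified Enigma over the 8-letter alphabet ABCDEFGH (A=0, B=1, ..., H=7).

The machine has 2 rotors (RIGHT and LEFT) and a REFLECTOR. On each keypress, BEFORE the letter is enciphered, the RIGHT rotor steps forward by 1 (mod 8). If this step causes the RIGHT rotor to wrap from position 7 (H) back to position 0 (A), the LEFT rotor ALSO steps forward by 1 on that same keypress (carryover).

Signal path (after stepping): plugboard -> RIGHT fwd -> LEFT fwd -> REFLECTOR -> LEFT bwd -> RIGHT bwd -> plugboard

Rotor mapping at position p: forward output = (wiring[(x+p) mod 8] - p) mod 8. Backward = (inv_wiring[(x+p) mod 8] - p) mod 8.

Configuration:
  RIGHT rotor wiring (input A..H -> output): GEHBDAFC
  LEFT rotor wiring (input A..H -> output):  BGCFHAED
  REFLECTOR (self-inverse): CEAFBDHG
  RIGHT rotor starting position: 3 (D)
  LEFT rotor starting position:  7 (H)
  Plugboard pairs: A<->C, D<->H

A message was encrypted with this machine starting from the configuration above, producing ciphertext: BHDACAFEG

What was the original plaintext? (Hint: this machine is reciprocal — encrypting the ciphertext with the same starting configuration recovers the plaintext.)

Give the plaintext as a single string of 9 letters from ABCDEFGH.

Answer: EABGFBHFC

Derivation:
Char 1 ('B'): step: R->4, L=7; B->plug->B->R->E->L->G->refl->H->L'->C->R'->E->plug->E
Char 2 ('H'): step: R->5, L=7; H->plug->D->R->B->L->C->refl->A->L'->F->R'->C->plug->A
Char 3 ('D'): step: R->6, L=7; D->plug->H->R->C->L->H->refl->G->L'->E->R'->B->plug->B
Char 4 ('A'): step: R->7, L=7; A->plug->C->R->F->L->A->refl->C->L'->B->R'->G->plug->G
Char 5 ('C'): step: R->0, L->0 (L advanced); C->plug->A->R->G->L->E->refl->B->L'->A->R'->F->plug->F
Char 6 ('A'): step: R->1, L=0; A->plug->C->R->A->L->B->refl->E->L'->G->R'->B->plug->B
Char 7 ('F'): step: R->2, L=0; F->plug->F->R->A->L->B->refl->E->L'->G->R'->D->plug->H
Char 8 ('E'): step: R->3, L=0; E->plug->E->R->H->L->D->refl->F->L'->D->R'->F->plug->F
Char 9 ('G'): step: R->4, L=0; G->plug->G->R->D->L->F->refl->D->L'->H->R'->A->plug->C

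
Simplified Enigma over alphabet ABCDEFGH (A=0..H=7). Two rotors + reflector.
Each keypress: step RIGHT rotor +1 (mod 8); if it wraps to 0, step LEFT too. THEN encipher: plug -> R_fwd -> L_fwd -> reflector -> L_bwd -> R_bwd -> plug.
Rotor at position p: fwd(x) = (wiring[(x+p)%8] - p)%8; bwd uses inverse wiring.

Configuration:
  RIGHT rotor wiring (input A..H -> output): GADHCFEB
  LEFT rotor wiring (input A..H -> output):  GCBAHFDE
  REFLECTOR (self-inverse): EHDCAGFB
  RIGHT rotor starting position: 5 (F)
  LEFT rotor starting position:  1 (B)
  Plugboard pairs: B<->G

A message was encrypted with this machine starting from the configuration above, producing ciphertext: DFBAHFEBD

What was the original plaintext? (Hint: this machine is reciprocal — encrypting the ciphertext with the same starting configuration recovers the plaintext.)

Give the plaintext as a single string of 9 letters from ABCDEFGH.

Char 1 ('D'): step: R->6, L=1; D->plug->D->R->C->L->H->refl->B->L'->A->R'->C->plug->C
Char 2 ('F'): step: R->7, L=1; F->plug->F->R->D->L->G->refl->F->L'->H->R'->B->plug->G
Char 3 ('B'): step: R->0, L->2 (L advanced); B->plug->G->R->E->L->B->refl->H->L'->A->R'->B->plug->G
Char 4 ('A'): step: R->1, L=2; A->plug->A->R->H->L->A->refl->E->L'->G->R'->C->plug->C
Char 5 ('H'): step: R->2, L=2; H->plug->H->R->G->L->E->refl->A->L'->H->R'->F->plug->F
Char 6 ('F'): step: R->3, L=2; F->plug->F->R->D->L->D->refl->C->L'->F->R'->G->plug->B
Char 7 ('E'): step: R->4, L=2; E->plug->E->R->C->L->F->refl->G->L'->B->R'->B->plug->G
Char 8 ('B'): step: R->5, L=2; B->plug->G->R->C->L->F->refl->G->L'->B->R'->D->plug->D
Char 9 ('D'): step: R->6, L=2; D->plug->D->R->C->L->F->refl->G->L'->B->R'->F->plug->F

Answer: CGGCFBGDF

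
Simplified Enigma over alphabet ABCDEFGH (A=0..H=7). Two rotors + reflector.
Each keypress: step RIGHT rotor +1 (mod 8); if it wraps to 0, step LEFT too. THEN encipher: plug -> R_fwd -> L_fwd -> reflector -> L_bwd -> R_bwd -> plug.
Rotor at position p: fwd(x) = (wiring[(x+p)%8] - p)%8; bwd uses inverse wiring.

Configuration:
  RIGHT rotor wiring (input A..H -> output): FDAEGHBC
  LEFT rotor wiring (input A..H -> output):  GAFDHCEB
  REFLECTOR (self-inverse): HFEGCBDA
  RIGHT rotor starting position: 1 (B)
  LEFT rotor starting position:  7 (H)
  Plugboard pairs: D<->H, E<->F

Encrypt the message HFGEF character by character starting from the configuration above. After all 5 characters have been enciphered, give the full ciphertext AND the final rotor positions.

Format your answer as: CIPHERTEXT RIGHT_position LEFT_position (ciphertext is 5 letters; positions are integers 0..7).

Char 1 ('H'): step: R->2, L=7; H->plug->D->R->F->L->A->refl->H->L'->B->R'->H->plug->D
Char 2 ('F'): step: R->3, L=7; F->plug->E->R->H->L->F->refl->B->L'->C->R'->F->plug->E
Char 3 ('G'): step: R->4, L=7; G->plug->G->R->E->L->E->refl->C->L'->A->R'->H->plug->D
Char 4 ('E'): step: R->5, L=7; E->plug->F->R->D->L->G->refl->D->L'->G->R'->E->plug->F
Char 5 ('F'): step: R->6, L=7; F->plug->E->R->C->L->B->refl->F->L'->H->R'->C->plug->C
Final: ciphertext=DEDFC, RIGHT=6, LEFT=7

Answer: DEDFC 6 7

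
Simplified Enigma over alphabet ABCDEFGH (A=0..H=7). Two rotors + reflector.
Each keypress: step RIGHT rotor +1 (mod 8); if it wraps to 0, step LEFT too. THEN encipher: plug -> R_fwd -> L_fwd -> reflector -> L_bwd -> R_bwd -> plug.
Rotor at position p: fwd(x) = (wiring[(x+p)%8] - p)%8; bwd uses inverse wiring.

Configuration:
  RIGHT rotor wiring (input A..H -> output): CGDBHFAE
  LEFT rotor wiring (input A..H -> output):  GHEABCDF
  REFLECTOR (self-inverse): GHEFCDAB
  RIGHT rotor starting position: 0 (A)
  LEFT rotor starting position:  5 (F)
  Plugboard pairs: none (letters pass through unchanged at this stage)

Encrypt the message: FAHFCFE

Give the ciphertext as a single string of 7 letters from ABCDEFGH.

Char 1 ('F'): step: R->1, L=5; F->plug->F->R->H->L->E->refl->C->L'->E->R'->E->plug->E
Char 2 ('A'): step: R->2, L=5; A->plug->A->R->B->L->G->refl->A->L'->C->R'->F->plug->F
Char 3 ('H'): step: R->3, L=5; H->plug->H->R->A->L->F->refl->D->L'->G->R'->A->plug->A
Char 4 ('F'): step: R->4, L=5; F->plug->F->R->C->L->A->refl->G->L'->B->R'->B->plug->B
Char 5 ('C'): step: R->5, L=5; C->plug->C->R->H->L->E->refl->C->L'->E->R'->G->plug->G
Char 6 ('F'): step: R->6, L=5; F->plug->F->R->D->L->B->refl->H->L'->F->R'->E->plug->E
Char 7 ('E'): step: R->7, L=5; E->plug->E->R->C->L->A->refl->G->L'->B->R'->H->plug->H

Answer: EFABGEH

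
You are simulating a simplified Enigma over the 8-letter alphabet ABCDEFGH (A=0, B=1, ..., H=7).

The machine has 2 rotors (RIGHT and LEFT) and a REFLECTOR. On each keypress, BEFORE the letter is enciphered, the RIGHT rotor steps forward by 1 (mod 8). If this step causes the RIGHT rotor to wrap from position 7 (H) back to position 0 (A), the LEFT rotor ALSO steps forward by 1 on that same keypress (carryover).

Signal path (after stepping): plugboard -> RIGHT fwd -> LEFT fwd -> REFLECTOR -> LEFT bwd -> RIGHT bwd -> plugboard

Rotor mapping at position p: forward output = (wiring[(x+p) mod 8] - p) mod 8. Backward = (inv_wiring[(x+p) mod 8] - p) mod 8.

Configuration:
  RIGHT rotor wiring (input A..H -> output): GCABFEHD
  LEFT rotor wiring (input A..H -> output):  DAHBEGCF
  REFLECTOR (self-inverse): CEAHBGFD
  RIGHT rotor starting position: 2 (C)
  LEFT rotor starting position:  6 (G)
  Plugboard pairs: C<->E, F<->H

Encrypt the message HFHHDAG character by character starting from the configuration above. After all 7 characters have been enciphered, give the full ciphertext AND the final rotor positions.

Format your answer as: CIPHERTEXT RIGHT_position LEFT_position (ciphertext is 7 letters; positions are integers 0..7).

Answer: GAAGGGA 1 7

Derivation:
Char 1 ('H'): step: R->3, L=6; H->plug->F->R->D->L->C->refl->A->L'->H->R'->G->plug->G
Char 2 ('F'): step: R->4, L=6; F->plug->H->R->F->L->D->refl->H->L'->B->R'->A->plug->A
Char 3 ('H'): step: R->5, L=6; H->plug->F->R->D->L->C->refl->A->L'->H->R'->A->plug->A
Char 4 ('H'): step: R->6, L=6; H->plug->F->R->D->L->C->refl->A->L'->H->R'->G->plug->G
Char 5 ('D'): step: R->7, L=6; D->plug->D->R->B->L->H->refl->D->L'->F->R'->G->plug->G
Char 6 ('A'): step: R->0, L->7 (L advanced); A->plug->A->R->G->L->H->refl->D->L'->H->R'->G->plug->G
Char 7 ('G'): step: R->1, L=7; G->plug->G->R->C->L->B->refl->E->L'->B->R'->A->plug->A
Final: ciphertext=GAAGGGA, RIGHT=1, LEFT=7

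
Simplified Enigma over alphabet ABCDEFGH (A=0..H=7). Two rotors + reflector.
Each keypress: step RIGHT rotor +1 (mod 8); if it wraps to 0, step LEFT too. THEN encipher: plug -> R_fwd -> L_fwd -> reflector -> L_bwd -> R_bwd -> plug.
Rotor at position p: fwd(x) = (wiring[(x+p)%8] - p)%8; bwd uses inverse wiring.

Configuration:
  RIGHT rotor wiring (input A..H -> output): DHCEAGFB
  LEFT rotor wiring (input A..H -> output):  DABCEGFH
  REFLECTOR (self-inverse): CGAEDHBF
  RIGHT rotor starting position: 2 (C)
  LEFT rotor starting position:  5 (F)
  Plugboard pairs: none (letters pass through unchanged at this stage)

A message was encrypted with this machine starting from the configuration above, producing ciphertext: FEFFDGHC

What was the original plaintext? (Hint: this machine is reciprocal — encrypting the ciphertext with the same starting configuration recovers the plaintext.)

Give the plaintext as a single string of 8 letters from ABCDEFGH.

Char 1 ('F'): step: R->3, L=5; F->plug->F->R->A->L->B->refl->G->L'->D->R'->C->plug->C
Char 2 ('E'): step: R->4, L=5; E->plug->E->R->H->L->H->refl->F->L'->G->R'->G->plug->G
Char 3 ('F'): step: R->5, L=5; F->plug->F->R->F->L->E->refl->D->L'->E->R'->C->plug->C
Char 4 ('F'): step: R->6, L=5; F->plug->F->R->G->L->F->refl->H->L'->H->R'->A->plug->A
Char 5 ('D'): step: R->7, L=5; D->plug->D->R->D->L->G->refl->B->L'->A->R'->C->plug->C
Char 6 ('G'): step: R->0, L->6 (L advanced); G->plug->G->R->F->L->E->refl->D->L'->E->R'->D->plug->D
Char 7 ('H'): step: R->1, L=6; H->plug->H->R->C->L->F->refl->H->L'->A->R'->G->plug->G
Char 8 ('C'): step: R->2, L=6; C->plug->C->R->G->L->G->refl->B->L'->B->R'->G->plug->G

Answer: CGCACDGG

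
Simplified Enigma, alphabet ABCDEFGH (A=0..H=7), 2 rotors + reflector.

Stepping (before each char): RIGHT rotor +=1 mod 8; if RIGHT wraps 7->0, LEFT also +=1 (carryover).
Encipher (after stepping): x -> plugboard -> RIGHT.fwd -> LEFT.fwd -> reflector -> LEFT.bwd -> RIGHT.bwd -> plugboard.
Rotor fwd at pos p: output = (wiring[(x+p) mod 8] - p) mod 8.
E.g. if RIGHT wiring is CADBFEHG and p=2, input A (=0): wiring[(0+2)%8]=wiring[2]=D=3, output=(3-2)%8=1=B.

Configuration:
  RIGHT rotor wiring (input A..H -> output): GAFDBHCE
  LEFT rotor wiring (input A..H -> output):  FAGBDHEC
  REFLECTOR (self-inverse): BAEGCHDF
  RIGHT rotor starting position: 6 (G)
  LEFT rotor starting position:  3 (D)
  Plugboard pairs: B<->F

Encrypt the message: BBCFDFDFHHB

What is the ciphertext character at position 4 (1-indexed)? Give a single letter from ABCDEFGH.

Char 1 ('B'): step: R->7, L=3; B->plug->F->R->C->L->E->refl->C->L'->F->R'->A->plug->A
Char 2 ('B'): step: R->0, L->4 (L advanced); B->plug->F->R->H->L->F->refl->H->L'->A->R'->B->plug->F
Char 3 ('C'): step: R->1, L=4; C->plug->C->R->C->L->A->refl->B->L'->E->R'->B->plug->F
Char 4 ('F'): step: R->2, L=4; F->plug->B->R->B->L->D->refl->G->L'->D->R'->A->plug->A

A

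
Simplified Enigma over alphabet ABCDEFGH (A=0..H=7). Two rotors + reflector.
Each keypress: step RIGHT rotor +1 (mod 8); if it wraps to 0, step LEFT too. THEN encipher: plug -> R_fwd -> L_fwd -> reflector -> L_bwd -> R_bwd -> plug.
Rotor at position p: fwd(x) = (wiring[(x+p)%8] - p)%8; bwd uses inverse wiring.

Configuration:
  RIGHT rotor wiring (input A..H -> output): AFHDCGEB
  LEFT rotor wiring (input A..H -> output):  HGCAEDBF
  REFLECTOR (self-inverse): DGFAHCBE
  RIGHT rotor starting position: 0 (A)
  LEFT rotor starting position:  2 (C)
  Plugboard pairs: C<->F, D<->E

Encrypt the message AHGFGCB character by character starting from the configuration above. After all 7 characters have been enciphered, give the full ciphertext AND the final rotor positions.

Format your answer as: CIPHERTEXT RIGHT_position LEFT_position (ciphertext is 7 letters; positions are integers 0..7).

Answer: HBDECHC 7 2

Derivation:
Char 1 ('A'): step: R->1, L=2; A->plug->A->R->E->L->H->refl->E->L'->H->R'->H->plug->H
Char 2 ('H'): step: R->2, L=2; H->plug->H->R->D->L->B->refl->G->L'->B->R'->B->plug->B
Char 3 ('G'): step: R->3, L=2; G->plug->G->R->C->L->C->refl->F->L'->G->R'->E->plug->D
Char 4 ('F'): step: R->4, L=2; F->plug->C->R->A->L->A->refl->D->L'->F->R'->D->plug->E
Char 5 ('G'): step: R->5, L=2; G->plug->G->R->G->L->F->refl->C->L'->C->R'->F->plug->C
Char 6 ('C'): step: R->6, L=2; C->plug->F->R->F->L->D->refl->A->L'->A->R'->H->plug->H
Char 7 ('B'): step: R->7, L=2; B->plug->B->R->B->L->G->refl->B->L'->D->R'->F->plug->C
Final: ciphertext=HBDECHC, RIGHT=7, LEFT=2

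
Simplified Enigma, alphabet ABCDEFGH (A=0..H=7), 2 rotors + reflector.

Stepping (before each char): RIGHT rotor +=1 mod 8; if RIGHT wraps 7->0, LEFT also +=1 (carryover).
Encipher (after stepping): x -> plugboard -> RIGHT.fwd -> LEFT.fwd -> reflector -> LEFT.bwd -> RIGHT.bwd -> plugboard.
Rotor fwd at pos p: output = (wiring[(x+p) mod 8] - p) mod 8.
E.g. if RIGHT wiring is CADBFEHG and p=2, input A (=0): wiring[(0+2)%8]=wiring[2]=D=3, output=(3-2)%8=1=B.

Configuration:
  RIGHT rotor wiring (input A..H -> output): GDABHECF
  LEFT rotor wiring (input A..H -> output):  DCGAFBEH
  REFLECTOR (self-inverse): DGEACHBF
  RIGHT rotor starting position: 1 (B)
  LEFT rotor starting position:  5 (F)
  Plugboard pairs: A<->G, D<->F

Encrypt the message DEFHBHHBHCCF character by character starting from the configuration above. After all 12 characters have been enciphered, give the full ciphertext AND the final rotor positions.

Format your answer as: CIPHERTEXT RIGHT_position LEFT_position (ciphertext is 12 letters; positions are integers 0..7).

Answer: CAACHABAEAEC 5 6

Derivation:
Char 1 ('D'): step: R->2, L=5; D->plug->F->R->D->L->G->refl->B->L'->F->R'->C->plug->C
Char 2 ('E'): step: R->3, L=5; E->plug->E->R->C->L->C->refl->E->L'->A->R'->G->plug->A
Char 3 ('F'): step: R->4, L=5; F->plug->D->R->B->L->H->refl->F->L'->E->R'->G->plug->A
Char 4 ('H'): step: R->5, L=5; H->plug->H->R->C->L->C->refl->E->L'->A->R'->C->plug->C
Char 5 ('B'): step: R->6, L=5; B->plug->B->R->H->L->A->refl->D->L'->G->R'->H->plug->H
Char 6 ('H'): step: R->7, L=5; H->plug->H->R->D->L->G->refl->B->L'->F->R'->G->plug->A
Char 7 ('H'): step: R->0, L->6 (L advanced); H->plug->H->R->F->L->C->refl->E->L'->D->R'->B->plug->B
Char 8 ('B'): step: R->1, L=6; B->plug->B->R->H->L->D->refl->A->L'->E->R'->G->plug->A
Char 9 ('H'): step: R->2, L=6; H->plug->H->R->B->L->B->refl->G->L'->A->R'->E->plug->E
Char 10 ('C'): step: R->3, L=6; C->plug->C->R->B->L->B->refl->G->L'->A->R'->G->plug->A
Char 11 ('C'): step: R->4, L=6; C->plug->C->R->G->L->H->refl->F->L'->C->R'->E->plug->E
Char 12 ('F'): step: R->5, L=6; F->plug->D->R->B->L->B->refl->G->L'->A->R'->C->plug->C
Final: ciphertext=CAACHABAEAEC, RIGHT=5, LEFT=6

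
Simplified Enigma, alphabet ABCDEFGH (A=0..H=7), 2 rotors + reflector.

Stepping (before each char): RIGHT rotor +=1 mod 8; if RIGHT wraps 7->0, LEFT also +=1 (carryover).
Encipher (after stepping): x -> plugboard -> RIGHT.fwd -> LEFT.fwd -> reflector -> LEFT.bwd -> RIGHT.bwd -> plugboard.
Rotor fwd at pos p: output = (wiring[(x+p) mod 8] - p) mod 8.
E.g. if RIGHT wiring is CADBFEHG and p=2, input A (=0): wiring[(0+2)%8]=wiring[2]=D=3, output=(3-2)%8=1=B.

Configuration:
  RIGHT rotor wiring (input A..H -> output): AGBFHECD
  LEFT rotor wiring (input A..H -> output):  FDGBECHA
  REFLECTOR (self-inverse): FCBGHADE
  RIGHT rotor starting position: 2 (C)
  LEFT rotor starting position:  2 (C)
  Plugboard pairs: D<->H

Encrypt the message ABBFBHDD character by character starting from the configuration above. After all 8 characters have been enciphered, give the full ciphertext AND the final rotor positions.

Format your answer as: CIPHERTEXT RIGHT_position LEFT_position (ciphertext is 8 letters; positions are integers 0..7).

Char 1 ('A'): step: R->3, L=2; A->plug->A->R->C->L->C->refl->B->L'->H->R'->D->plug->H
Char 2 ('B'): step: R->4, L=2; B->plug->B->R->A->L->E->refl->H->L'->B->R'->H->plug->D
Char 3 ('B'): step: R->5, L=2; B->plug->B->R->F->L->G->refl->D->L'->G->R'->C->plug->C
Char 4 ('F'): step: R->6, L=2; F->plug->F->R->H->L->B->refl->C->L'->C->R'->C->plug->C
Char 5 ('B'): step: R->7, L=2; B->plug->B->R->B->L->H->refl->E->L'->A->R'->F->plug->F
Char 6 ('H'): step: R->0, L->3 (L advanced); H->plug->D->R->F->L->C->refl->B->L'->B->R'->C->plug->C
Char 7 ('D'): step: R->1, L=3; D->plug->H->R->H->L->D->refl->G->L'->A->R'->B->plug->B
Char 8 ('D'): step: R->2, L=3; D->plug->H->R->E->L->F->refl->A->L'->G->R'->G->plug->G
Final: ciphertext=HDCCFCBG, RIGHT=2, LEFT=3

Answer: HDCCFCBG 2 3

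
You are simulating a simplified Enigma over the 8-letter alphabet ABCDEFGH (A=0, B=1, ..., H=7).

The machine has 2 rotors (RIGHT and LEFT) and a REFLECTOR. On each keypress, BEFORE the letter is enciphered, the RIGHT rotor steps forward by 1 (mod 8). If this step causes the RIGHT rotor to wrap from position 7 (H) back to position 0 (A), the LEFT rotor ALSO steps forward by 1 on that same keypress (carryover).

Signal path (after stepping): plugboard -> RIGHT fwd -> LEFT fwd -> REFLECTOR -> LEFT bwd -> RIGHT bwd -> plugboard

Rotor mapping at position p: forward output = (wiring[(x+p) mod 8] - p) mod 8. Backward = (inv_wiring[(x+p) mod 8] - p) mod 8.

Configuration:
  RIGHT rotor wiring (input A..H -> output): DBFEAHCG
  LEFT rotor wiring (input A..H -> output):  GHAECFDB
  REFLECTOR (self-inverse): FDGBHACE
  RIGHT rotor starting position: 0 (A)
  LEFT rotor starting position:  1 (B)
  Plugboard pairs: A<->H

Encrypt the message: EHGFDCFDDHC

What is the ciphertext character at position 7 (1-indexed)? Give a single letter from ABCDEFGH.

Char 1 ('E'): step: R->1, L=1; E->plug->E->R->G->L->A->refl->F->L'->H->R'->D->plug->D
Char 2 ('H'): step: R->2, L=1; H->plug->A->R->D->L->B->refl->D->L'->C->R'->B->plug->B
Char 3 ('G'): step: R->3, L=1; G->plug->G->R->G->L->A->refl->F->L'->H->R'->D->plug->D
Char 4 ('F'): step: R->4, L=1; F->plug->F->R->F->L->C->refl->G->L'->A->R'->H->plug->A
Char 5 ('D'): step: R->5, L=1; D->plug->D->R->G->L->A->refl->F->L'->H->R'->G->plug->G
Char 6 ('C'): step: R->6, L=1; C->plug->C->R->F->L->C->refl->G->L'->A->R'->B->plug->B
Char 7 ('F'): step: R->7, L=1; F->plug->F->R->B->L->H->refl->E->L'->E->R'->B->plug->B

B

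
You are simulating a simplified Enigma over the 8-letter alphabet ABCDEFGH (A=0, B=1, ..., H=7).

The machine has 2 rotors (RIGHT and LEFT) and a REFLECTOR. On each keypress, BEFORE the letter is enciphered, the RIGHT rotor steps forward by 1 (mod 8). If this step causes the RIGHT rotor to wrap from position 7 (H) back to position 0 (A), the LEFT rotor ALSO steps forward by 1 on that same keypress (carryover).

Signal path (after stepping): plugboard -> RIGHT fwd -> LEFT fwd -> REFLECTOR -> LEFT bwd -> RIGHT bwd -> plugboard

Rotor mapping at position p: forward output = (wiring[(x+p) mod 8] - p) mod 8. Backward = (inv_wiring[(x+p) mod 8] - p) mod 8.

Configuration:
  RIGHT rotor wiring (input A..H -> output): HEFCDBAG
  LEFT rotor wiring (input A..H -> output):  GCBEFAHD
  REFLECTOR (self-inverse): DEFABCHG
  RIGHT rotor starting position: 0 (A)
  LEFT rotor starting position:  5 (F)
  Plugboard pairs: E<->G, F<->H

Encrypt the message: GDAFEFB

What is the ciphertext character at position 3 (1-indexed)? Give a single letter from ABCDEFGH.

Char 1 ('G'): step: R->1, L=5; G->plug->E->R->A->L->D->refl->A->L'->H->R'->F->plug->H
Char 2 ('D'): step: R->2, L=5; D->plug->D->R->H->L->A->refl->D->L'->A->R'->B->plug->B
Char 3 ('A'): step: R->3, L=5; A->plug->A->R->H->L->A->refl->D->L'->A->R'->B->plug->B

B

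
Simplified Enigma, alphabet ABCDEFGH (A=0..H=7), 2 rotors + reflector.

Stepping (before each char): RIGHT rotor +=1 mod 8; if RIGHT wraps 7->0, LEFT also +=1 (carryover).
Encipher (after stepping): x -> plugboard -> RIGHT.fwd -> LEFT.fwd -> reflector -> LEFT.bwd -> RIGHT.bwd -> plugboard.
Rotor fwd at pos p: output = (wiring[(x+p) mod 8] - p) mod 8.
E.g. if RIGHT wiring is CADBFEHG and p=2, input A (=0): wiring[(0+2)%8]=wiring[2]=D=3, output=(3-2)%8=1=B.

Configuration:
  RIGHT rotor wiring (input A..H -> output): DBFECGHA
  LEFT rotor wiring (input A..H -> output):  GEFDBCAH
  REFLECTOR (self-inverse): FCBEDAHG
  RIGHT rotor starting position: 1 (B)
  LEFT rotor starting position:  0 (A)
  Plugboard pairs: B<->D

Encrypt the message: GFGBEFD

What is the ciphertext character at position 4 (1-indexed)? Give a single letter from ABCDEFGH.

Char 1 ('G'): step: R->2, L=0; G->plug->G->R->B->L->E->refl->D->L'->D->R'->A->plug->A
Char 2 ('F'): step: R->3, L=0; F->plug->F->R->A->L->G->refl->H->L'->H->R'->B->plug->D
Char 3 ('G'): step: R->4, L=0; G->plug->G->R->B->L->E->refl->D->L'->D->R'->C->plug->C
Char 4 ('B'): step: R->5, L=0; B->plug->D->R->G->L->A->refl->F->L'->C->R'->B->plug->D

D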